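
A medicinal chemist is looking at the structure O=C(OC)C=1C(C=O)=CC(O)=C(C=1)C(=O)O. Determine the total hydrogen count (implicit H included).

8

Walk through each heavy atom and fill implicit hydrogens from standard valence (C 4, N 3, O 2, S 2, halogen 1):
  atom 1: O, bond orders sum to 2 (valence 2) → 0 H
  atom 2: C, bond orders sum to 4 (valence 4) → 0 H
  atom 3: O, bond orders sum to 2 (valence 2) → 0 H
  atom 4: C, bond orders sum to 1 (valence 4) → 3 H
  atom 5: C, bond orders sum to 4 (valence 4) → 0 H
  atom 6: C, bond orders sum to 4 (valence 4) → 0 H
  atom 7: C, bond orders sum to 3 (valence 4) → 1 H
  atom 8: O, bond orders sum to 2 (valence 2) → 0 H
  atom 9: C, bond orders sum to 3 (valence 4) → 1 H
  atom 10: C, bond orders sum to 4 (valence 4) → 0 H
  atom 11: O, bond orders sum to 1 (valence 2) → 1 H
  atom 12: C, bond orders sum to 4 (valence 4) → 0 H
  atom 13: C, bond orders sum to 3 (valence 4) → 1 H
  atom 14: C, bond orders sum to 4 (valence 4) → 0 H
  atom 15: O, bond orders sum to 2 (valence 2) → 0 H
  atom 16: O, bond orders sum to 1 (valence 2) → 1 H
Total hydrogens: 8.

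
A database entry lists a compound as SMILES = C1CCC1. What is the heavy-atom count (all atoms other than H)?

Every atom symbol written in the SMILES (organic subset) is one heavy atom; implicit H are not written.
Heavy atoms by element → C:4.
Total: 4.

4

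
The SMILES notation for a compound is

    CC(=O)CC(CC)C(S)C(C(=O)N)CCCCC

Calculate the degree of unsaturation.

2

Molecular formula: C14H27NO2S.
DoU = (2C + 2 + N − H − X) / 2, where X is the halogen count and O/S are ignored.
    = (2·14 + 2 + 1 − 27 − 0) / 2 = 4 / 2 = 2.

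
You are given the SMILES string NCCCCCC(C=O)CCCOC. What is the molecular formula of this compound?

C11H23NO2

Walk through each heavy atom and fill implicit hydrogens from standard valence (C 4, N 3, O 2, S 2, halogen 1):
  atom 1: N, bond orders sum to 1 (valence 3) → 2 H
  atom 2: C, bond orders sum to 2 (valence 4) → 2 H
  atom 3: C, bond orders sum to 2 (valence 4) → 2 H
  atom 4: C, bond orders sum to 2 (valence 4) → 2 H
  atom 5: C, bond orders sum to 2 (valence 4) → 2 H
  atom 6: C, bond orders sum to 2 (valence 4) → 2 H
  atom 7: C, bond orders sum to 3 (valence 4) → 1 H
  atom 8: C, bond orders sum to 3 (valence 4) → 1 H
  atom 9: O, bond orders sum to 2 (valence 2) → 0 H
  atom 10: C, bond orders sum to 2 (valence 4) → 2 H
  atom 11: C, bond orders sum to 2 (valence 4) → 2 H
  atom 12: C, bond orders sum to 2 (valence 4) → 2 H
  atom 13: O, bond orders sum to 2 (valence 2) → 0 H
  atom 14: C, bond orders sum to 1 (valence 4) → 3 H
Totals → C:11, H:23, N:1, O:2.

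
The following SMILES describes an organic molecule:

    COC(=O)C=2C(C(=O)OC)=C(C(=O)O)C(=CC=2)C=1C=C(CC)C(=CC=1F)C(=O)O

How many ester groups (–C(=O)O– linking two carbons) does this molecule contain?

2

The ester motif appears at heavy-atom positions 3, 7 in the SMILES.
Other groups present: 2 carboxylic acid.
Ester count: 2.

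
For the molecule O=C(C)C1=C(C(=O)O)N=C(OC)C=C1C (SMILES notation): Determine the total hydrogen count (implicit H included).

Walk through each heavy atom and fill implicit hydrogens from standard valence (C 4, N 3, O 2, S 2, halogen 1):
  atom 1: O, bond orders sum to 2 (valence 2) → 0 H
  atom 2: C, bond orders sum to 4 (valence 4) → 0 H
  atom 3: C, bond orders sum to 1 (valence 4) → 3 H
  atom 4: C, bond orders sum to 4 (valence 4) → 0 H
  atom 5: C, bond orders sum to 4 (valence 4) → 0 H
  atom 6: C, bond orders sum to 4 (valence 4) → 0 H
  atom 7: O, bond orders sum to 2 (valence 2) → 0 H
  atom 8: O, bond orders sum to 1 (valence 2) → 1 H
  atom 9: N, bond orders sum to 3 (valence 3) → 0 H
  atom 10: C, bond orders sum to 4 (valence 4) → 0 H
  atom 11: O, bond orders sum to 2 (valence 2) → 0 H
  atom 12: C, bond orders sum to 1 (valence 4) → 3 H
  atom 13: C, bond orders sum to 3 (valence 4) → 1 H
  atom 14: C, bond orders sum to 4 (valence 4) → 0 H
  atom 15: C, bond orders sum to 1 (valence 4) → 3 H
Total hydrogens: 11.

11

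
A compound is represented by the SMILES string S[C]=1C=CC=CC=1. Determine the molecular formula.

C6H6S

Walk through each heavy atom and fill implicit hydrogens from standard valence (C 4, N 3, O 2, S 2, halogen 1):
  atom 1: S, bond orders sum to 1 (valence 2) → 1 H
  atom 2: C with explicit H count 0
  atom 3: C, bond orders sum to 3 (valence 4) → 1 H
  atom 4: C, bond orders sum to 3 (valence 4) → 1 H
  atom 5: C, bond orders sum to 3 (valence 4) → 1 H
  atom 6: C, bond orders sum to 3 (valence 4) → 1 H
  atom 7: C, bond orders sum to 3 (valence 4) → 1 H
Totals → C:6, H:6, S:1.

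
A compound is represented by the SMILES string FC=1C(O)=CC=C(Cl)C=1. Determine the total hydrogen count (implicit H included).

4

Walk through each heavy atom and fill implicit hydrogens from standard valence (C 4, N 3, O 2, S 2, halogen 1):
  atom 1: F (halogen, monovalent) → 0 H
  atom 2: C, bond orders sum to 4 (valence 4) → 0 H
  atom 3: C, bond orders sum to 4 (valence 4) → 0 H
  atom 4: O, bond orders sum to 1 (valence 2) → 1 H
  atom 5: C, bond orders sum to 3 (valence 4) → 1 H
  atom 6: C, bond orders sum to 3 (valence 4) → 1 H
  atom 7: C, bond orders sum to 4 (valence 4) → 0 H
  atom 8: Cl (halogen, monovalent) → 0 H
  atom 9: C, bond orders sum to 3 (valence 4) → 1 H
Total hydrogens: 4.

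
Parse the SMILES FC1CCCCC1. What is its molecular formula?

Walk through each heavy atom and fill implicit hydrogens from standard valence (C 4, N 3, O 2, S 2, halogen 1):
  atom 1: F (halogen, monovalent) → 0 H
  atom 2: C, bond orders sum to 3 (valence 4) → 1 H
  atom 3: C, bond orders sum to 2 (valence 4) → 2 H
  atom 4: C, bond orders sum to 2 (valence 4) → 2 H
  atom 5: C, bond orders sum to 2 (valence 4) → 2 H
  atom 6: C, bond orders sum to 2 (valence 4) → 2 H
  atom 7: C, bond orders sum to 2 (valence 4) → 2 H
Totals → C:6, H:11, F:1.
In Hill order: C6H11F.

C6H11F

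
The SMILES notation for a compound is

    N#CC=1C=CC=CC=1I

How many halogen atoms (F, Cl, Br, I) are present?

1

Halogen atoms appear at heavy-atom position 9 (1×I).
Other groups present: 1 nitrile.
Halogen count: 1.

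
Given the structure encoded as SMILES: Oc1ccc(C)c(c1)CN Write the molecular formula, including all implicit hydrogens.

Walk through each heavy atom and fill implicit hydrogens from standard valence (C 4, N 3, O 2, S 2, halogen 1); for lowercase aromatic atoms, an aromatic c carries 1 H when it has two neighbours and 0 H with three, and aromatic n carries 0 H:
  atom 1: O, bond orders sum to 1 (valence 2) → 1 H
  atom 2: aromatic c, 3 neighbours → 0 H
  atom 3: aromatic c, 2 neighbours → 1 H
  atom 4: aromatic c, 2 neighbours → 1 H
  atom 5: aromatic c, 3 neighbours → 0 H
  atom 6: C, bond orders sum to 1 (valence 4) → 3 H
  atom 7: aromatic c, 3 neighbours → 0 H
  atom 8: aromatic c, 2 neighbours → 1 H
  atom 9: C, bond orders sum to 2 (valence 4) → 2 H
  atom 10: N, bond orders sum to 1 (valence 3) → 2 H
Totals → C:8, H:11, N:1, O:1.

C8H11NO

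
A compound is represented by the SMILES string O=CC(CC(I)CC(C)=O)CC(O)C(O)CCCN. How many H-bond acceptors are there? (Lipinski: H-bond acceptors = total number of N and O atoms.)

5

N atoms: 1; O atoms: 4.
Lipinski HBA = 1 + 4 = 5.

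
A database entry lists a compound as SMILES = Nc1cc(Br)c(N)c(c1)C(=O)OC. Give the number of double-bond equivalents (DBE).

5

Molecular formula: C8H9BrN2O2.
DoU = (2C + 2 + N − H − X) / 2, where X is the halogen count and O/S are ignored.
    = (2·8 + 2 + 2 − 9 − 1) / 2 = 10 / 2 = 5.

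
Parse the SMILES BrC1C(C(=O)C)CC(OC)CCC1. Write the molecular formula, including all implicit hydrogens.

C10H17BrO2

Walk through each heavy atom and fill implicit hydrogens from standard valence (C 4, N 3, O 2, S 2, halogen 1):
  atom 1: Br (halogen, monovalent) → 0 H
  atom 2: C, bond orders sum to 3 (valence 4) → 1 H
  atom 3: C, bond orders sum to 3 (valence 4) → 1 H
  atom 4: C, bond orders sum to 4 (valence 4) → 0 H
  atom 5: O, bond orders sum to 2 (valence 2) → 0 H
  atom 6: C, bond orders sum to 1 (valence 4) → 3 H
  atom 7: C, bond orders sum to 2 (valence 4) → 2 H
  atom 8: C, bond orders sum to 3 (valence 4) → 1 H
  atom 9: O, bond orders sum to 2 (valence 2) → 0 H
  atom 10: C, bond orders sum to 1 (valence 4) → 3 H
  atom 11: C, bond orders sum to 2 (valence 4) → 2 H
  atom 12: C, bond orders sum to 2 (valence 4) → 2 H
  atom 13: C, bond orders sum to 2 (valence 4) → 2 H
Totals → C:10, H:17, Br:1, O:2.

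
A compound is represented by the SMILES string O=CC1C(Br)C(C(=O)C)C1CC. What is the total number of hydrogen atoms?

Walk through each heavy atom and fill implicit hydrogens from standard valence (C 4, N 3, O 2, S 2, halogen 1):
  atom 1: O, bond orders sum to 2 (valence 2) → 0 H
  atom 2: C, bond orders sum to 3 (valence 4) → 1 H
  atom 3: C, bond orders sum to 3 (valence 4) → 1 H
  atom 4: C, bond orders sum to 3 (valence 4) → 1 H
  atom 5: Br (halogen, monovalent) → 0 H
  atom 6: C, bond orders sum to 3 (valence 4) → 1 H
  atom 7: C, bond orders sum to 4 (valence 4) → 0 H
  atom 8: O, bond orders sum to 2 (valence 2) → 0 H
  atom 9: C, bond orders sum to 1 (valence 4) → 3 H
  atom 10: C, bond orders sum to 3 (valence 4) → 1 H
  atom 11: C, bond orders sum to 2 (valence 4) → 2 H
  atom 12: C, bond orders sum to 1 (valence 4) → 3 H
Total hydrogens: 13.

13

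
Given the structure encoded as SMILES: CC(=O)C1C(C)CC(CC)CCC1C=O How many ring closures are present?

1

In SMILES, each pair of matching ring-closure digits denotes one ring-closing bond; the number of such bonds equals the number of independent rings.
Ring-closure bonds here: 1.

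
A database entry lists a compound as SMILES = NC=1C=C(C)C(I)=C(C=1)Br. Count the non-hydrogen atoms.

Every atom symbol written in the SMILES (organic subset) is one heavy atom; implicit H are not written.
Heavy atoms by element → Br:1, C:7, I:1, N:1.
Total: 10.

10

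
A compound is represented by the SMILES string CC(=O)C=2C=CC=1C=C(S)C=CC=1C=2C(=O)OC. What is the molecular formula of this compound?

Walk through each heavy atom and fill implicit hydrogens from standard valence (C 4, N 3, O 2, S 2, halogen 1):
  atom 1: C, bond orders sum to 1 (valence 4) → 3 H
  atom 2: C, bond orders sum to 4 (valence 4) → 0 H
  atom 3: O, bond orders sum to 2 (valence 2) → 0 H
  atom 4: C, bond orders sum to 4 (valence 4) → 0 H
  atom 5: C, bond orders sum to 3 (valence 4) → 1 H
  atom 6: C, bond orders sum to 3 (valence 4) → 1 H
  atom 7: C, bond orders sum to 4 (valence 4) → 0 H
  atom 8: C, bond orders sum to 3 (valence 4) → 1 H
  atom 9: C, bond orders sum to 4 (valence 4) → 0 H
  atom 10: S, bond orders sum to 1 (valence 2) → 1 H
  atom 11: C, bond orders sum to 3 (valence 4) → 1 H
  atom 12: C, bond orders sum to 3 (valence 4) → 1 H
  atom 13: C, bond orders sum to 4 (valence 4) → 0 H
  atom 14: C, bond orders sum to 4 (valence 4) → 0 H
  atom 15: C, bond orders sum to 4 (valence 4) → 0 H
  atom 16: O, bond orders sum to 2 (valence 2) → 0 H
  atom 17: O, bond orders sum to 2 (valence 2) → 0 H
  atom 18: C, bond orders sum to 1 (valence 4) → 3 H
Totals → C:14, H:12, O:3, S:1.
In Hill order: C14H12O3S.

C14H12O3S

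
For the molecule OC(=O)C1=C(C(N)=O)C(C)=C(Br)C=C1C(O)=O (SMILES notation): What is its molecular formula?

Walk through each heavy atom and fill implicit hydrogens from standard valence (C 4, N 3, O 2, S 2, halogen 1):
  atom 1: O, bond orders sum to 1 (valence 2) → 1 H
  atom 2: C, bond orders sum to 4 (valence 4) → 0 H
  atom 3: O, bond orders sum to 2 (valence 2) → 0 H
  atom 4: C, bond orders sum to 4 (valence 4) → 0 H
  atom 5: C, bond orders sum to 4 (valence 4) → 0 H
  atom 6: C, bond orders sum to 4 (valence 4) → 0 H
  atom 7: N, bond orders sum to 1 (valence 3) → 2 H
  atom 8: O, bond orders sum to 2 (valence 2) → 0 H
  atom 9: C, bond orders sum to 4 (valence 4) → 0 H
  atom 10: C, bond orders sum to 1 (valence 4) → 3 H
  atom 11: C, bond orders sum to 4 (valence 4) → 0 H
  atom 12: Br (halogen, monovalent) → 0 H
  atom 13: C, bond orders sum to 3 (valence 4) → 1 H
  atom 14: C, bond orders sum to 4 (valence 4) → 0 H
  atom 15: C, bond orders sum to 4 (valence 4) → 0 H
  atom 16: O, bond orders sum to 1 (valence 2) → 1 H
  atom 17: O, bond orders sum to 2 (valence 2) → 0 H
Totals → C:10, H:8, Br:1, N:1, O:5.
In Hill order: C10H8BrNO5.

C10H8BrNO5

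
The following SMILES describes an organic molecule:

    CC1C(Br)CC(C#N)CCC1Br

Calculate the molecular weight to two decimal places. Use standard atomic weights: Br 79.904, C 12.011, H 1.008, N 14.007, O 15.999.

First, the molecular formula is C9H13Br2N (counting implicit H from valence).
  Br: 2 × 79.904 = 159.808
  C: 9 × 12.011 = 108.099
  H: 13 × 1.008 = 13.104
  N: 1 × 14.007 = 14.007
Sum: 2×79.904 + 9×12.011 + 13×1.008 + 1×14.007 = 295.018 → 295.02 g/mol.

295.02 g/mol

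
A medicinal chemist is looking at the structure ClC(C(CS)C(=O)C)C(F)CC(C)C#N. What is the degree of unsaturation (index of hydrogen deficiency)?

3

Molecular formula: C10H15ClFNOS.
DoU = (2C + 2 + N − H − X) / 2, where X is the halogen count and O/S are ignored.
    = (2·10 + 2 + 1 − 15 − 2) / 2 = 6 / 2 = 3.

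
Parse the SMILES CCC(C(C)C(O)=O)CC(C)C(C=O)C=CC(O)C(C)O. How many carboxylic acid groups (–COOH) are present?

1

The carboxylic acid motif appears at heavy-atom position 6 in the SMILES.
Other groups present: 1 aldehyde, 1 alkene, 2 hydroxyl.
Carboxylic acid count: 1.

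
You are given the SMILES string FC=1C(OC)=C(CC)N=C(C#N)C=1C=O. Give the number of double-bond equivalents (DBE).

Degree of unsaturation = (number of rings) + (number of π bonds).
Ring closures in the SMILES: 1.
π bonds: 4 double bonds (each 1 DoU), 1 triple bond (each 2 DoU) → 6 DoU from unsaturation.
Total DoU = 1 + 6 = 7.

7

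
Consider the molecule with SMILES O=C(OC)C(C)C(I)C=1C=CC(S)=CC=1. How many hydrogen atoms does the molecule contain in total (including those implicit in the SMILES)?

13

Walk through each heavy atom and fill implicit hydrogens from standard valence (C 4, N 3, O 2, S 2, halogen 1):
  atom 1: O, bond orders sum to 2 (valence 2) → 0 H
  atom 2: C, bond orders sum to 4 (valence 4) → 0 H
  atom 3: O, bond orders sum to 2 (valence 2) → 0 H
  atom 4: C, bond orders sum to 1 (valence 4) → 3 H
  atom 5: C, bond orders sum to 3 (valence 4) → 1 H
  atom 6: C, bond orders sum to 1 (valence 4) → 3 H
  atom 7: C, bond orders sum to 3 (valence 4) → 1 H
  atom 8: I (halogen, monovalent) → 0 H
  atom 9: C, bond orders sum to 4 (valence 4) → 0 H
  atom 10: C, bond orders sum to 3 (valence 4) → 1 H
  atom 11: C, bond orders sum to 3 (valence 4) → 1 H
  atom 12: C, bond orders sum to 4 (valence 4) → 0 H
  atom 13: S, bond orders sum to 1 (valence 2) → 1 H
  atom 14: C, bond orders sum to 3 (valence 4) → 1 H
  atom 15: C, bond orders sum to 3 (valence 4) → 1 H
Total hydrogens: 13.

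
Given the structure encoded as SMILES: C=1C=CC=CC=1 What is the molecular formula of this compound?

C6H6

Walk through each heavy atom and fill implicit hydrogens from standard valence (C 4, N 3, O 2, S 2, halogen 1):
  atom 1: C, bond orders sum to 3 (valence 4) → 1 H
  atom 2: C, bond orders sum to 3 (valence 4) → 1 H
  atom 3: C, bond orders sum to 3 (valence 4) → 1 H
  atom 4: C, bond orders sum to 3 (valence 4) → 1 H
  atom 5: C, bond orders sum to 3 (valence 4) → 1 H
  atom 6: C, bond orders sum to 3 (valence 4) → 1 H
Totals → C:6, H:6.
In Hill order: C6H6.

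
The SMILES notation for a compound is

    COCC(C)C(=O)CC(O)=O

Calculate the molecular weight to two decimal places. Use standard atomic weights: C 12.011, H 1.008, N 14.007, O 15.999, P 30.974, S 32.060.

160.17 g/mol

First, the molecular formula is C7H12O4 (counting implicit H from valence).
  C: 7 × 12.011 = 84.077
  H: 12 × 1.008 = 12.096
  O: 4 × 15.999 = 63.996
Sum: 7×12.011 + 12×1.008 + 4×15.999 = 160.169 → 160.17 g/mol.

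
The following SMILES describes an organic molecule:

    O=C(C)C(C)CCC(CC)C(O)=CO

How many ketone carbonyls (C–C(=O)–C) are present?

1

The ketone motif appears at heavy-atom position 2 in the SMILES.
Other groups present: 1 alkene, 2 hydroxyl.
Ketone count: 1.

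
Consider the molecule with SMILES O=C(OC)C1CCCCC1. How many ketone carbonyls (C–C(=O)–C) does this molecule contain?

Scan the SMILES for the ketone motif — none present.
Groups that are present: 1 ester.

0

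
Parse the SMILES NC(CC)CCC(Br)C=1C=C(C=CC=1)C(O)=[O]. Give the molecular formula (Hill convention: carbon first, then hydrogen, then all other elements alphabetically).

C13H18BrNO2

Walk through each heavy atom and fill implicit hydrogens from standard valence (C 4, N 3, O 2, S 2, halogen 1):
  atom 1: N, bond orders sum to 1 (valence 3) → 2 H
  atom 2: C, bond orders sum to 3 (valence 4) → 1 H
  atom 3: C, bond orders sum to 2 (valence 4) → 2 H
  atom 4: C, bond orders sum to 1 (valence 4) → 3 H
  atom 5: C, bond orders sum to 2 (valence 4) → 2 H
  atom 6: C, bond orders sum to 2 (valence 4) → 2 H
  atom 7: C, bond orders sum to 3 (valence 4) → 1 H
  atom 8: Br (halogen, monovalent) → 0 H
  atom 9: C, bond orders sum to 4 (valence 4) → 0 H
  atom 10: C, bond orders sum to 3 (valence 4) → 1 H
  atom 11: C, bond orders sum to 4 (valence 4) → 0 H
  atom 12: C, bond orders sum to 3 (valence 4) → 1 H
  atom 13: C, bond orders sum to 3 (valence 4) → 1 H
  atom 14: C, bond orders sum to 3 (valence 4) → 1 H
  atom 15: C, bond orders sum to 4 (valence 4) → 0 H
  atom 16: O, bond orders sum to 1 (valence 2) → 1 H
  atom 17: O with explicit H count 0
Totals → C:13, H:18, Br:1, N:1, O:2.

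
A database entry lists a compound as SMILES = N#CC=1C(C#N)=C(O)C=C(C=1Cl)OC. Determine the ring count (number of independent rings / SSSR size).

1

In SMILES, each pair of matching ring-closure digits denotes one ring-closing bond; the number of such bonds equals the number of independent rings.
Ring-closure bonds here: 1.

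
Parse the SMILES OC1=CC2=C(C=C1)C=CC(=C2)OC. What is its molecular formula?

Walk through each heavy atom and fill implicit hydrogens from standard valence (C 4, N 3, O 2, S 2, halogen 1):
  atom 1: O, bond orders sum to 1 (valence 2) → 1 H
  atom 2: C, bond orders sum to 4 (valence 4) → 0 H
  atom 3: C, bond orders sum to 3 (valence 4) → 1 H
  atom 4: C, bond orders sum to 4 (valence 4) → 0 H
  atom 5: C, bond orders sum to 4 (valence 4) → 0 H
  atom 6: C, bond orders sum to 3 (valence 4) → 1 H
  atom 7: C, bond orders sum to 3 (valence 4) → 1 H
  atom 8: C, bond orders sum to 3 (valence 4) → 1 H
  atom 9: C, bond orders sum to 3 (valence 4) → 1 H
  atom 10: C, bond orders sum to 4 (valence 4) → 0 H
  atom 11: C, bond orders sum to 3 (valence 4) → 1 H
  atom 12: O, bond orders sum to 2 (valence 2) → 0 H
  atom 13: C, bond orders sum to 1 (valence 4) → 3 H
Totals → C:11, H:10, O:2.
In Hill order: C11H10O2.

C11H10O2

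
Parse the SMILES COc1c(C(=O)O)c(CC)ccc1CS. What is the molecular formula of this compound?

Walk through each heavy atom and fill implicit hydrogens from standard valence (C 4, N 3, O 2, S 2, halogen 1); for lowercase aromatic atoms, an aromatic c carries 1 H when it has two neighbours and 0 H with three, and aromatic n carries 0 H:
  atom 1: C, bond orders sum to 1 (valence 4) → 3 H
  atom 2: O, bond orders sum to 2 (valence 2) → 0 H
  atom 3: aromatic c, 3 neighbours → 0 H
  atom 4: aromatic c, 3 neighbours → 0 H
  atom 5: C, bond orders sum to 4 (valence 4) → 0 H
  atom 6: O, bond orders sum to 2 (valence 2) → 0 H
  atom 7: O, bond orders sum to 1 (valence 2) → 1 H
  atom 8: aromatic c, 3 neighbours → 0 H
  atom 9: C, bond orders sum to 2 (valence 4) → 2 H
  atom 10: C, bond orders sum to 1 (valence 4) → 3 H
  atom 11: aromatic c, 2 neighbours → 1 H
  atom 12: aromatic c, 2 neighbours → 1 H
  atom 13: aromatic c, 3 neighbours → 0 H
  atom 14: C, bond orders sum to 2 (valence 4) → 2 H
  atom 15: S, bond orders sum to 1 (valence 2) → 1 H
Totals → C:11, H:14, O:3, S:1.
In Hill order: C11H14O3S.

C11H14O3S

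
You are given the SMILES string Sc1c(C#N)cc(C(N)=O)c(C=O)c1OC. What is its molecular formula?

C10H8N2O3S

Walk through each heavy atom and fill implicit hydrogens from standard valence (C 4, N 3, O 2, S 2, halogen 1); for lowercase aromatic atoms, an aromatic c carries 1 H when it has two neighbours and 0 H with three, and aromatic n carries 0 H:
  atom 1: S, bond orders sum to 1 (valence 2) → 1 H
  atom 2: aromatic c, 3 neighbours → 0 H
  atom 3: aromatic c, 3 neighbours → 0 H
  atom 4: C, bond orders sum to 4 (valence 4) → 0 H
  atom 5: N, bond orders sum to 3 (valence 3) → 0 H
  atom 6: aromatic c, 2 neighbours → 1 H
  atom 7: aromatic c, 3 neighbours → 0 H
  atom 8: C, bond orders sum to 4 (valence 4) → 0 H
  atom 9: N, bond orders sum to 1 (valence 3) → 2 H
  atom 10: O, bond orders sum to 2 (valence 2) → 0 H
  atom 11: aromatic c, 3 neighbours → 0 H
  atom 12: C, bond orders sum to 3 (valence 4) → 1 H
  atom 13: O, bond orders sum to 2 (valence 2) → 0 H
  atom 14: aromatic c, 3 neighbours → 0 H
  atom 15: O, bond orders sum to 2 (valence 2) → 0 H
  atom 16: C, bond orders sum to 1 (valence 4) → 3 H
Totals → C:10, H:8, N:2, O:3, S:1.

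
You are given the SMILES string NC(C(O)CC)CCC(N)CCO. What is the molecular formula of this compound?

Walk through each heavy atom and fill implicit hydrogens from standard valence (C 4, N 3, O 2, S 2, halogen 1):
  atom 1: N, bond orders sum to 1 (valence 3) → 2 H
  atom 2: C, bond orders sum to 3 (valence 4) → 1 H
  atom 3: C, bond orders sum to 3 (valence 4) → 1 H
  atom 4: O, bond orders sum to 1 (valence 2) → 1 H
  atom 5: C, bond orders sum to 2 (valence 4) → 2 H
  atom 6: C, bond orders sum to 1 (valence 4) → 3 H
  atom 7: C, bond orders sum to 2 (valence 4) → 2 H
  atom 8: C, bond orders sum to 2 (valence 4) → 2 H
  atom 9: C, bond orders sum to 3 (valence 4) → 1 H
  atom 10: N, bond orders sum to 1 (valence 3) → 2 H
  atom 11: C, bond orders sum to 2 (valence 4) → 2 H
  atom 12: C, bond orders sum to 2 (valence 4) → 2 H
  atom 13: O, bond orders sum to 1 (valence 2) → 1 H
Totals → C:9, H:22, N:2, O:2.

C9H22N2O2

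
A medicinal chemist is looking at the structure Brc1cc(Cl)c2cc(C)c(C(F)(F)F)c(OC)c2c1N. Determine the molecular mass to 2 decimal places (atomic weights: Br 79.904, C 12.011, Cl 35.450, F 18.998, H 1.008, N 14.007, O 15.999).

First, the molecular formula is C13H10BrClF3NO (counting implicit H from valence).
  Br: 1 × 79.904 = 79.904
  C: 13 × 12.011 = 156.143
  Cl: 1 × 35.450 = 35.450
  F: 3 × 18.998 = 56.994
  H: 10 × 1.008 = 10.080
  N: 1 × 14.007 = 14.007
  O: 1 × 15.999 = 15.999
Sum: 1×79.904 + 13×12.011 + 1×35.450 + 3×18.998 + 10×1.008 + 1×14.007 + 1×15.999 = 368.577 → 368.58 g/mol.

368.58 g/mol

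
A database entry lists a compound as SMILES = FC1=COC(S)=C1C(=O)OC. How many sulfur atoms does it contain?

1

Scan the SMILES for S atoms (remember two-letter symbols like Cl and Br are single atoms).
Sulfur count: 1.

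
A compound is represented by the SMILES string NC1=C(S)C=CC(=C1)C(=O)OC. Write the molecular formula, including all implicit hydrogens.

C8H9NO2S

Walk through each heavy atom and fill implicit hydrogens from standard valence (C 4, N 3, O 2, S 2, halogen 1):
  atom 1: N, bond orders sum to 1 (valence 3) → 2 H
  atom 2: C, bond orders sum to 4 (valence 4) → 0 H
  atom 3: C, bond orders sum to 4 (valence 4) → 0 H
  atom 4: S, bond orders sum to 1 (valence 2) → 1 H
  atom 5: C, bond orders sum to 3 (valence 4) → 1 H
  atom 6: C, bond orders sum to 3 (valence 4) → 1 H
  atom 7: C, bond orders sum to 4 (valence 4) → 0 H
  atom 8: C, bond orders sum to 3 (valence 4) → 1 H
  atom 9: C, bond orders sum to 4 (valence 4) → 0 H
  atom 10: O, bond orders sum to 2 (valence 2) → 0 H
  atom 11: O, bond orders sum to 2 (valence 2) → 0 H
  atom 12: C, bond orders sum to 1 (valence 4) → 3 H
Totals → C:8, H:9, N:1, O:2, S:1.
In Hill order: C8H9NO2S.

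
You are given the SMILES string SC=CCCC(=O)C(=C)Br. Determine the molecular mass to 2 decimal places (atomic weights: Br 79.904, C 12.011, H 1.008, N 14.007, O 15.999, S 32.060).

First, the molecular formula is C7H9BrOS (counting implicit H from valence).
  Br: 1 × 79.904 = 79.904
  C: 7 × 12.011 = 84.077
  H: 9 × 1.008 = 9.072
  O: 1 × 15.999 = 15.999
  S: 1 × 32.060 = 32.060
Sum: 1×79.904 + 7×12.011 + 9×1.008 + 1×15.999 + 1×32.060 = 221.112 → 221.11 g/mol.

221.11 g/mol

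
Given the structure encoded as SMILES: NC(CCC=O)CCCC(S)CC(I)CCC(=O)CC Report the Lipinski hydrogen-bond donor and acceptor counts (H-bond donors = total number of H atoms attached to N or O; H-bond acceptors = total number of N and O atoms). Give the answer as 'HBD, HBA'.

Donors: find every N or O and count the H atoms it carries.
  atom 1 (N): bond orders sum to 1 → 2 H
  atom 6 (O): bond orders sum to 2 → 0 H
  atom 18 (O): bond orders sum to 2 → 0 H
Lipinski HBD = 2.
Acceptors: N atoms = 1, O atoms = 2 → HBA = 3.

2, 3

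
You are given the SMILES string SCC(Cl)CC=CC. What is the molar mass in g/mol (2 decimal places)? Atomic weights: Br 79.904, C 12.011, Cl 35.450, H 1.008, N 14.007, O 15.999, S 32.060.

150.66 g/mol

First, the molecular formula is C6H11ClS (counting implicit H from valence).
  C: 6 × 12.011 = 72.066
  Cl: 1 × 35.450 = 35.450
  H: 11 × 1.008 = 11.088
  S: 1 × 32.060 = 32.060
Sum: 6×12.011 + 1×35.450 + 11×1.008 + 1×32.060 = 150.664 → 150.66 g/mol.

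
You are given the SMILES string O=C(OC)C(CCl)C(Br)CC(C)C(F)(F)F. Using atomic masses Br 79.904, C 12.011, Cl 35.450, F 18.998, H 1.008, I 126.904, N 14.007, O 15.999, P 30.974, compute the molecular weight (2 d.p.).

First, the molecular formula is C9H13BrClF3O2 (counting implicit H from valence).
  Br: 1 × 79.904 = 79.904
  C: 9 × 12.011 = 108.099
  Cl: 1 × 35.450 = 35.450
  F: 3 × 18.998 = 56.994
  H: 13 × 1.008 = 13.104
  O: 2 × 15.999 = 31.998
Sum: 1×79.904 + 9×12.011 + 1×35.450 + 3×18.998 + 13×1.008 + 2×15.999 = 325.549 → 325.55 g/mol.

325.55 g/mol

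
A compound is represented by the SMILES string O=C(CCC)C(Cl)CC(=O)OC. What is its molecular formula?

Walk through each heavy atom and fill implicit hydrogens from standard valence (C 4, N 3, O 2, S 2, halogen 1):
  atom 1: O, bond orders sum to 2 (valence 2) → 0 H
  atom 2: C, bond orders sum to 4 (valence 4) → 0 H
  atom 3: C, bond orders sum to 2 (valence 4) → 2 H
  atom 4: C, bond orders sum to 2 (valence 4) → 2 H
  atom 5: C, bond orders sum to 1 (valence 4) → 3 H
  atom 6: C, bond orders sum to 3 (valence 4) → 1 H
  atom 7: Cl (halogen, monovalent) → 0 H
  atom 8: C, bond orders sum to 2 (valence 4) → 2 H
  atom 9: C, bond orders sum to 4 (valence 4) → 0 H
  atom 10: O, bond orders sum to 2 (valence 2) → 0 H
  atom 11: O, bond orders sum to 2 (valence 2) → 0 H
  atom 12: C, bond orders sum to 1 (valence 4) → 3 H
Totals → C:8, H:13, Cl:1, O:3.

C8H13ClO3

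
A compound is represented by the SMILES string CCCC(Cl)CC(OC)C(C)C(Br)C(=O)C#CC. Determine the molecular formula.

Walk through each heavy atom and fill implicit hydrogens from standard valence (C 4, N 3, O 2, S 2, halogen 1):
  atom 1: C, bond orders sum to 1 (valence 4) → 3 H
  atom 2: C, bond orders sum to 2 (valence 4) → 2 H
  atom 3: C, bond orders sum to 2 (valence 4) → 2 H
  atom 4: C, bond orders sum to 3 (valence 4) → 1 H
  atom 5: Cl (halogen, monovalent) → 0 H
  atom 6: C, bond orders sum to 2 (valence 4) → 2 H
  atom 7: C, bond orders sum to 3 (valence 4) → 1 H
  atom 8: O, bond orders sum to 2 (valence 2) → 0 H
  atom 9: C, bond orders sum to 1 (valence 4) → 3 H
  atom 10: C, bond orders sum to 3 (valence 4) → 1 H
  atom 11: C, bond orders sum to 1 (valence 4) → 3 H
  atom 12: C, bond orders sum to 3 (valence 4) → 1 H
  atom 13: Br (halogen, monovalent) → 0 H
  atom 14: C, bond orders sum to 4 (valence 4) → 0 H
  atom 15: O, bond orders sum to 2 (valence 2) → 0 H
  atom 16: C, bond orders sum to 4 (valence 4) → 0 H
  atom 17: C, bond orders sum to 4 (valence 4) → 0 H
  atom 18: C, bond orders sum to 1 (valence 4) → 3 H
Totals → C:14, H:22, Br:1, Cl:1, O:2.

C14H22BrClO2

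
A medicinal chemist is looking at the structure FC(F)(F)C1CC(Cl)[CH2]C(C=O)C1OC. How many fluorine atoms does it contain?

3

Scan the SMILES for F atoms (remember two-letter symbols like Cl and Br are single atoms).
Fluorine count: 3.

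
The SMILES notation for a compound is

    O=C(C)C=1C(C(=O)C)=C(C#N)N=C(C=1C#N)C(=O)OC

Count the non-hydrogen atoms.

20

Every atom symbol written in the SMILES (organic subset) is one heavy atom; implicit H are not written.
Heavy atoms by element → C:13, N:3, O:4.
Total: 20.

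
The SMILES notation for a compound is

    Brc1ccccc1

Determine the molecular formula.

C6H5Br

Walk through each heavy atom and fill implicit hydrogens from standard valence (C 4, N 3, O 2, S 2, halogen 1); for lowercase aromatic atoms, an aromatic c carries 1 H when it has two neighbours and 0 H with three, and aromatic n carries 0 H:
  atom 1: Br (halogen, monovalent) → 0 H
  atom 2: aromatic c, 3 neighbours → 0 H
  atom 3: aromatic c, 2 neighbours → 1 H
  atom 4: aromatic c, 2 neighbours → 1 H
  atom 5: aromatic c, 2 neighbours → 1 H
  atom 6: aromatic c, 2 neighbours → 1 H
  atom 7: aromatic c, 2 neighbours → 1 H
Totals → C:6, H:5, Br:1.
In Hill order: C6H5Br.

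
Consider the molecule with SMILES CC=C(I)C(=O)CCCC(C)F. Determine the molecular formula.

Walk through each heavy atom and fill implicit hydrogens from standard valence (C 4, N 3, O 2, S 2, halogen 1):
  atom 1: C, bond orders sum to 1 (valence 4) → 3 H
  atom 2: C, bond orders sum to 3 (valence 4) → 1 H
  atom 3: C, bond orders sum to 4 (valence 4) → 0 H
  atom 4: I (halogen, monovalent) → 0 H
  atom 5: C, bond orders sum to 4 (valence 4) → 0 H
  atom 6: O, bond orders sum to 2 (valence 2) → 0 H
  atom 7: C, bond orders sum to 2 (valence 4) → 2 H
  atom 8: C, bond orders sum to 2 (valence 4) → 2 H
  atom 9: C, bond orders sum to 2 (valence 4) → 2 H
  atom 10: C, bond orders sum to 3 (valence 4) → 1 H
  atom 11: C, bond orders sum to 1 (valence 4) → 3 H
  atom 12: F (halogen, monovalent) → 0 H
Totals → C:9, H:14, F:1, I:1, O:1.

C9H14FIO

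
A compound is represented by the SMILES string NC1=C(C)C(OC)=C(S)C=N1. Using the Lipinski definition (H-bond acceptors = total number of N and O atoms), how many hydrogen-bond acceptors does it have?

N atoms: 2; O atoms: 1.
Lipinski HBA = 2 + 1 = 3.

3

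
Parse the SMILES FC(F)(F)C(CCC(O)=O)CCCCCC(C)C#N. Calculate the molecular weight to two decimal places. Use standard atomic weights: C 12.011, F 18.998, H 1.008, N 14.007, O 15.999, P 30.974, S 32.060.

First, the molecular formula is C13H20F3NO2 (counting implicit H from valence).
  C: 13 × 12.011 = 156.143
  F: 3 × 18.998 = 56.994
  H: 20 × 1.008 = 20.160
  N: 1 × 14.007 = 14.007
  O: 2 × 15.999 = 31.998
Sum: 13×12.011 + 3×18.998 + 20×1.008 + 1×14.007 + 2×15.999 = 279.302 → 279.30 g/mol.

279.30 g/mol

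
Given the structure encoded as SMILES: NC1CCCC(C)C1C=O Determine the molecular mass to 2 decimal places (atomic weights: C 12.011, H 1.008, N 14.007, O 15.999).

141.21 g/mol

First, the molecular formula is C8H15NO (counting implicit H from valence).
  C: 8 × 12.011 = 96.088
  H: 15 × 1.008 = 15.120
  N: 1 × 14.007 = 14.007
  O: 1 × 15.999 = 15.999
Sum: 8×12.011 + 15×1.008 + 1×14.007 + 1×15.999 = 141.214 → 141.21 g/mol.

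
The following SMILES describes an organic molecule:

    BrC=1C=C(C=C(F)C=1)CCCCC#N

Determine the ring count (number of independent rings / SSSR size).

1

In SMILES, each pair of matching ring-closure digits denotes one ring-closing bond; the number of such bonds equals the number of independent rings.
Ring-closure bonds here: 1.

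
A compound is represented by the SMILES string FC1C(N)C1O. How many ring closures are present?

In SMILES, each pair of matching ring-closure digits denotes one ring-closing bond; the number of such bonds equals the number of independent rings.
Ring-closure bonds here: 1.

1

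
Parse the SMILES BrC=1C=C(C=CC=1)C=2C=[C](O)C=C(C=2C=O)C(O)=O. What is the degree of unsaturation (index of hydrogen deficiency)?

10

Degree of unsaturation = (number of rings) + (number of π bonds).
Ring closures in the SMILES: 2.
π bonds: 8 double bonds (each 1 DoU) → 8 DoU from unsaturation.
Total DoU = 2 + 8 = 10.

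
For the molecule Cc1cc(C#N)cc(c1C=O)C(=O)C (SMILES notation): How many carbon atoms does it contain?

11

Count every carbon token in the SMILES (each C, including those in ring-closure positions and inside branches).
Carbon count: 11.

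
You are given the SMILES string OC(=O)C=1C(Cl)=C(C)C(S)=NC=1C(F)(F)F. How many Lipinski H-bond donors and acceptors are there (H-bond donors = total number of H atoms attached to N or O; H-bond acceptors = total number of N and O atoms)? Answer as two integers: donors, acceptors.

1, 3

Donors: find every N or O and count the H atoms it carries.
  atom 1 (O): bond orders sum to 1 → 1 H
  atom 3 (O): bond orders sum to 2 → 0 H
  atom 11 (N): bond orders sum to 3 → 0 H
Lipinski HBD = 1.
Acceptors: N atoms = 1, O atoms = 2 → HBA = 3.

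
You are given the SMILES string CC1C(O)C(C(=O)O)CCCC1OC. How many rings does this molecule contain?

In SMILES, each pair of matching ring-closure digits denotes one ring-closing bond; the number of such bonds equals the number of independent rings.
Ring-closure bonds here: 1.

1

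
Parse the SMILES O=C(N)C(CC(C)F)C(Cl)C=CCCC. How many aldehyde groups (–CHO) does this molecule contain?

0

Scan the SMILES for the aldehyde motif — none present.
Groups that are present: 1 alkene, 1 amide.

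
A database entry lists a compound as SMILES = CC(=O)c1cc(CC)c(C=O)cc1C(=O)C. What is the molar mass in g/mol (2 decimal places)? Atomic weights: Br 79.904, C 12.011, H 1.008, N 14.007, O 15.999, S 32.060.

218.25 g/mol

First, the molecular formula is C13H14O3 (counting implicit H from valence).
  C: 13 × 12.011 = 156.143
  H: 14 × 1.008 = 14.112
  O: 3 × 15.999 = 47.997
Sum: 13×12.011 + 14×1.008 + 3×15.999 = 218.252 → 218.25 g/mol.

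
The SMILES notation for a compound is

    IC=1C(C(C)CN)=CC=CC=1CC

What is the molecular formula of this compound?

C11H16IN

Walk through each heavy atom and fill implicit hydrogens from standard valence (C 4, N 3, O 2, S 2, halogen 1):
  atom 1: I (halogen, monovalent) → 0 H
  atom 2: C, bond orders sum to 4 (valence 4) → 0 H
  atom 3: C, bond orders sum to 4 (valence 4) → 0 H
  atom 4: C, bond orders sum to 3 (valence 4) → 1 H
  atom 5: C, bond orders sum to 1 (valence 4) → 3 H
  atom 6: C, bond orders sum to 2 (valence 4) → 2 H
  atom 7: N, bond orders sum to 1 (valence 3) → 2 H
  atom 8: C, bond orders sum to 3 (valence 4) → 1 H
  atom 9: C, bond orders sum to 3 (valence 4) → 1 H
  atom 10: C, bond orders sum to 3 (valence 4) → 1 H
  atom 11: C, bond orders sum to 4 (valence 4) → 0 H
  atom 12: C, bond orders sum to 2 (valence 4) → 2 H
  atom 13: C, bond orders sum to 1 (valence 4) → 3 H
Totals → C:11, H:16, I:1, N:1.
In Hill order: C11H16IN.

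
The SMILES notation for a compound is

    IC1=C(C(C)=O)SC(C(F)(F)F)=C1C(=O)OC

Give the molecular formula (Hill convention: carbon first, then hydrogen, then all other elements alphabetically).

C9H6F3IO3S

Walk through each heavy atom and fill implicit hydrogens from standard valence (C 4, N 3, O 2, S 2, halogen 1):
  atom 1: I (halogen, monovalent) → 0 H
  atom 2: C, bond orders sum to 4 (valence 4) → 0 H
  atom 3: C, bond orders sum to 4 (valence 4) → 0 H
  atom 4: C, bond orders sum to 4 (valence 4) → 0 H
  atom 5: C, bond orders sum to 1 (valence 4) → 3 H
  atom 6: O, bond orders sum to 2 (valence 2) → 0 H
  atom 7: S, bond orders sum to 2 (valence 2) → 0 H
  atom 8: C, bond orders sum to 4 (valence 4) → 0 H
  atom 9: C, bond orders sum to 4 (valence 4) → 0 H
  atom 10: F (halogen, monovalent) → 0 H
  atom 11: F (halogen, monovalent) → 0 H
  atom 12: F (halogen, monovalent) → 0 H
  atom 13: C, bond orders sum to 4 (valence 4) → 0 H
  atom 14: C, bond orders sum to 4 (valence 4) → 0 H
  atom 15: O, bond orders sum to 2 (valence 2) → 0 H
  atom 16: O, bond orders sum to 2 (valence 2) → 0 H
  atom 17: C, bond orders sum to 1 (valence 4) → 3 H
Totals → C:9, H:6, F:3, I:1, O:3, S:1.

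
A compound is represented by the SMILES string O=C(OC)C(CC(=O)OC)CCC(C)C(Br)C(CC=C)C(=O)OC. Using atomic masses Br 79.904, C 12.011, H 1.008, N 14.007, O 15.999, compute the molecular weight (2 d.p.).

407.30 g/mol

First, the molecular formula is C17H27BrO6 (counting implicit H from valence).
  Br: 1 × 79.904 = 79.904
  C: 17 × 12.011 = 204.187
  H: 27 × 1.008 = 27.216
  O: 6 × 15.999 = 95.994
Sum: 1×79.904 + 17×12.011 + 27×1.008 + 6×15.999 = 407.301 → 407.30 g/mol.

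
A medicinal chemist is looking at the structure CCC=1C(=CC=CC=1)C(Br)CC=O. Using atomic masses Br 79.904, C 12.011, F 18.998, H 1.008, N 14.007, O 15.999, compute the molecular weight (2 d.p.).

First, the molecular formula is C11H13BrO (counting implicit H from valence).
  Br: 1 × 79.904 = 79.904
  C: 11 × 12.011 = 132.121
  H: 13 × 1.008 = 13.104
  O: 1 × 15.999 = 15.999
Sum: 1×79.904 + 11×12.011 + 13×1.008 + 1×15.999 = 241.128 → 241.13 g/mol.

241.13 g/mol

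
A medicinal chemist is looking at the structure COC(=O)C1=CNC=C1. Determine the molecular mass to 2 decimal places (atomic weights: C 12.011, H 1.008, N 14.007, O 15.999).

First, the molecular formula is C6H7NO2 (counting implicit H from valence).
  C: 6 × 12.011 = 72.066
  H: 7 × 1.008 = 7.056
  N: 1 × 14.007 = 14.007
  O: 2 × 15.999 = 31.998
Sum: 6×12.011 + 7×1.008 + 1×14.007 + 2×15.999 = 125.127 → 125.13 g/mol.

125.13 g/mol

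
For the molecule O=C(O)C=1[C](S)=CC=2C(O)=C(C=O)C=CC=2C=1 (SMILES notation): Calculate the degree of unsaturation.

Molecular formula: C12H8O4S.
DoU = (2C + 2 + N − H − X) / 2, where X is the halogen count and O/S are ignored.
    = (2·12 + 2 + 0 − 8 − 0) / 2 = 18 / 2 = 9.

9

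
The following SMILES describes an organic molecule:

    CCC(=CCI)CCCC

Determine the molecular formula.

C9H17I

Walk through each heavy atom and fill implicit hydrogens from standard valence (C 4, N 3, O 2, S 2, halogen 1):
  atom 1: C, bond orders sum to 1 (valence 4) → 3 H
  atom 2: C, bond orders sum to 2 (valence 4) → 2 H
  atom 3: C, bond orders sum to 4 (valence 4) → 0 H
  atom 4: C, bond orders sum to 3 (valence 4) → 1 H
  atom 5: C, bond orders sum to 2 (valence 4) → 2 H
  atom 6: I (halogen, monovalent) → 0 H
  atom 7: C, bond orders sum to 2 (valence 4) → 2 H
  atom 8: C, bond orders sum to 2 (valence 4) → 2 H
  atom 9: C, bond orders sum to 2 (valence 4) → 2 H
  atom 10: C, bond orders sum to 1 (valence 4) → 3 H
Totals → C:9, H:17, I:1.
In Hill order: C9H17I.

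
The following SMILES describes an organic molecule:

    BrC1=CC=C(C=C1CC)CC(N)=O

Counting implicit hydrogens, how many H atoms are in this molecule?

12

Walk through each heavy atom and fill implicit hydrogens from standard valence (C 4, N 3, O 2, S 2, halogen 1):
  atom 1: Br (halogen, monovalent) → 0 H
  atom 2: C, bond orders sum to 4 (valence 4) → 0 H
  atom 3: C, bond orders sum to 3 (valence 4) → 1 H
  atom 4: C, bond orders sum to 3 (valence 4) → 1 H
  atom 5: C, bond orders sum to 4 (valence 4) → 0 H
  atom 6: C, bond orders sum to 3 (valence 4) → 1 H
  atom 7: C, bond orders sum to 4 (valence 4) → 0 H
  atom 8: C, bond orders sum to 2 (valence 4) → 2 H
  atom 9: C, bond orders sum to 1 (valence 4) → 3 H
  atom 10: C, bond orders sum to 2 (valence 4) → 2 H
  atom 11: C, bond orders sum to 4 (valence 4) → 0 H
  atom 12: N, bond orders sum to 1 (valence 3) → 2 H
  atom 13: O, bond orders sum to 2 (valence 2) → 0 H
Total hydrogens: 12.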